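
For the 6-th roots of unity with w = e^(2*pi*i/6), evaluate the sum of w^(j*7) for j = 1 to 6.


Step 1: The sum sum_{j=1}^{n} w^(k*j) equals n if n | k, else 0.
Step 2: Here n = 6, k = 7
Step 3: Does n divide k? 6 | 7 -> False
Step 4: Sum = 0

0


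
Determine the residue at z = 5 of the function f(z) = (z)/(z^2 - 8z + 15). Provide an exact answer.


Step 1: Q(z) = z^2 - 8z + 15 = (z - 5)(z - 3)
Step 2: Q'(z) = 2z - 8
Step 3: Q'(5) = 2, P(5) = 5
Step 4: Res = P(5)/Q'(5) = 5/2 = 5/2

5/2


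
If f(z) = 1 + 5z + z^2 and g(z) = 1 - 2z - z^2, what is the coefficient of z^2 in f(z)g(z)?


Step 1: z^2 term in f*g comes from: (1)*(-z^2) + (5z)*(-2z) + (z^2)*(1)
Step 2: = -1 - 10 + 1
Step 3: = -10

-10


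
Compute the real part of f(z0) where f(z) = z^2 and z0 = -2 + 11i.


Step 1: z0 = -2 + 11i
Step 2: z0^2 = (-2)^2 - 11^2 - 44i
Step 3: real part = 4 - 121 = -117

-117


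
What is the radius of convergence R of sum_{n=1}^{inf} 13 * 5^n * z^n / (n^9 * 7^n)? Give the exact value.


Step 1: General term a_n = 13 * 5^n / (n^9 * 7^n)
Step 2: By the root test, |a_n|^(1/n) = 13^(1/n) * 5 / (n^(9/n) * 7) -> 5/7 as n -> infinity (since 13^(1/n) -> 1 and n^(9/n) -> 1)
Step 3: R = 1/lim|a_n|^(1/n) = 7/5

7/5


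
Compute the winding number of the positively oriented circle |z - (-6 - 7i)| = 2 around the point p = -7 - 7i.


Step 1: Center c = (-6, -7), radius = 2
Step 2: |p - c|^2 = (-1)^2 + 0^2 = 1
Step 3: r^2 = 4
Step 4: |p-c| < r so winding number = 1

1


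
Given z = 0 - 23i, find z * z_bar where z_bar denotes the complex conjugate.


Step 1: conj(z) = 0 + 23i
Step 2: z * conj(z) = 0^2 + (-23)^2
Step 3: = 0 + 529 = 529

529


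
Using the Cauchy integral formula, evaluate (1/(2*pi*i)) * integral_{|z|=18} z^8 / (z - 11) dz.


Step 1: f(z) = z^8, a = 11 is inside |z| = 18
Step 2: By Cauchy integral formula: (1/(2pi*i)) * integral = f(a)
Step 3: f(11) = 11^8 = 214358881

214358881


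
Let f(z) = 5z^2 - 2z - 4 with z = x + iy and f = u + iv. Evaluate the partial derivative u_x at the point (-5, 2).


Step 1: f(z) = 5(x+iy)^2 - 2(x+iy) - 4
Step 2: u = 5(x^2 - y^2) - 2x - 4
Step 3: u_x = 10x - 2
Step 4: At (-5, 2): u_x = -50 - 2 = -52

-52


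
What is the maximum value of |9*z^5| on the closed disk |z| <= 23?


Step 1: On |z| = 23, |f(z)| = 9 * |z|^5 = 9 * 23^5
Step 2: By maximum modulus principle, maximum is on boundary.
Step 3: Maximum = 9 * 6436343 = 57927087

57927087


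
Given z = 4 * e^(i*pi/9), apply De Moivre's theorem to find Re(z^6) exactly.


Step 1: By De Moivre's theorem, z^6 = 4^6 * e^(i*6*pi/9) = 4096 * (cos(2*pi/3) + i*sin(2*pi/3))
Step 2: |z|^6 = 4^6 = 4096
Step 3: The angle 2*pi/3 already lies in [0, 2*pi)
Step 4: cos(2*pi/3) = -1/2
Step 5: Re(z^6) = 4096 * (-1/2) = -2048

-2048


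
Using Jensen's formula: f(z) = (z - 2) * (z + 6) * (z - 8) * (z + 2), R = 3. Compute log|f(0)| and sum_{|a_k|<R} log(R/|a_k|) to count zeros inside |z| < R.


Jensen's formula: (1/2pi)*integral log|f(Re^it)|dt = log|f(0)| + sum_{|a_k|<R} log(R/|a_k|)
Step 1: f(0) = (-2) * 6 * (-8) * 2 = 192
Step 2: log|f(0)| = log|2| + log|-6| + log|8| + log|-2| = 5.2575
Step 3: Zeros inside |z| < 3: 2, -2
Step 4: Jensen sum = log(3/2) + log(3/2) = 0.8109
Step 5: n(R) = number of terms in the Jensen sum = count of zeros inside |z| < 3 = 2

2


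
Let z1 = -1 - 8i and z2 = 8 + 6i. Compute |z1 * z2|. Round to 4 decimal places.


Step 1: |z1| = sqrt((-1)^2 + (-8)^2) = sqrt(65)
Step 2: |z2| = sqrt(8^2 + 6^2) = sqrt(100)
Step 3: |z1*z2| = |z1|*|z2| = sqrt(65) * sqrt(100) = sqrt(65 * 100) = sqrt(6500)
Step 4: = 80.6226

80.6226


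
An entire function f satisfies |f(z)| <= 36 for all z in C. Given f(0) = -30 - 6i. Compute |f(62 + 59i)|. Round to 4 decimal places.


Step 1: By Liouville's theorem, a bounded entire function is constant.
Step 2: f(z) = f(0) = -30 - 6i for all z.
Step 3: |f(w)| = |-30 - 6i| = sqrt(900 + 36)
Step 4: = 30.5941

30.5941


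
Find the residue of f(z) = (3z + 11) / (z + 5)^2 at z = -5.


Step 1: Pole of order 2 at z = -5
Step 2: Res = lim d/dz [(z + 5)^2 * f(z)] as z -> -5
Step 3: (z + 5)^2 * f(z) = 3z + 11
Step 4: d/dz[3z + 11] = 3

3


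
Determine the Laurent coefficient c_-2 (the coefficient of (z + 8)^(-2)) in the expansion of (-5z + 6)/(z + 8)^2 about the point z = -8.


Step 1: Write the numerator in powers of (z + 8): -5z + 6 = -5(z + 8) + (-5*(-8) + 6) = -5(z + 8) + 46
Step 2: Divide by (z + 8)^2: f(z) = 46(z + 8)^(-2) - 5(z + 8)^(-1)
Step 3: This finite sum is the Laurent series of f about z = -8.
Step 4: Coefficient of (z + 8)^(-2) = -5*(-8) + 6 = 46

46


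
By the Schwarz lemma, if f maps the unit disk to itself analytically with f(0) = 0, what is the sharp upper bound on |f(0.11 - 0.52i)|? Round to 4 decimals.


Step 1: Schwarz lemma: if f: D -> D is analytic with f(0) = 0, then |f(z)| <= |z| for all z in D, and this is sharp (f(z) = z).
Step 2: |z0|^2 = 0.11^2 + (-0.52)^2 = 0.2825
Step 3: |z0| = sqrt(0.2825) = 0.531507
Step 4: Best bound = |z0| = 0.5315

0.5315


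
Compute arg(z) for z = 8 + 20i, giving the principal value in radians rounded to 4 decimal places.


Step 1: z = 8 + 20i
Step 2: arg(z) = atan2(20, 8)
Step 3: arg(z) = 1.1903

1.1903


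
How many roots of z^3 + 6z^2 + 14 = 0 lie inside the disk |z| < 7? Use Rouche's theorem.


Step 1: On |z| = 7 the three terms have sizes |z^3| = 7^3 = 343, |6z^2| = 6*7^2 = 294, |14| = 14
Step 2: The dominant term is g(z) = z^3; let h(z) = 6z^2 + 14 so f = g + h
Step 3: On |z| = 7: |g| = 343 and |h| <= 294 + 14 = 308
Step 4: Since 343 > 308, |h| < |g| on |z| = 7, so by Rouche f has the same number of zeros as g inside |z| < 7
Step 5: g(z) = z^3 has 3 zeros (all at the origin) inside |z| < 7. Answer = 3

3


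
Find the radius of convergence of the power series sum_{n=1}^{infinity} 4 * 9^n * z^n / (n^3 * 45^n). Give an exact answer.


Step 1: General term a_n = 4 * 9^n / (n^3 * 45^n)
Step 2: By the root test, |a_n|^(1/n) = 4^(1/n) * 9 / (n^(3/n) * 45) -> 9/45 as n -> infinity (since 4^(1/n) -> 1 and n^(3/n) -> 1)
Step 3: R = 1/lim|a_n|^(1/n) = 45/9 = 5

5


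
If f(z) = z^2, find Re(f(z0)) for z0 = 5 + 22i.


Step 1: z0 = 5 + 22i
Step 2: z0^2 = 5^2 - 22^2 + 220i
Step 3: real part = 25 - 484 = -459

-459


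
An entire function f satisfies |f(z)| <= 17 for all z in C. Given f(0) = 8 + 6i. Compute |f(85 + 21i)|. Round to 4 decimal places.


Step 1: By Liouville's theorem, a bounded entire function is constant.
Step 2: f(z) = f(0) = 8 + 6i for all z.
Step 3: |f(w)| = |8 + 6i| = sqrt(64 + 36)
Step 4: = 10.0

10.0


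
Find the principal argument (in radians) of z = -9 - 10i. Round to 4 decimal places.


Step 1: z = -9 - 10i
Step 2: arg(z) = atan2(-10, -9)
Step 3: arg(z) = -2.3036

-2.3036


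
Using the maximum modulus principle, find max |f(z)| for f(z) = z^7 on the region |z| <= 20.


Step 1: On |z| = 20, |f(z)| = |z|^7 = 20^7
Step 2: By maximum modulus principle, maximum is on boundary.
Step 3: Maximum = 1280000000 = 1280000000

1280000000


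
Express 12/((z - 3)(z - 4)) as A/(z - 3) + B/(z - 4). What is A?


Step 1: Multiply both sides by (z - 3) and set z = 3
Step 2: A = 12 / (3 - 4)
Step 3: A = 12 / (-1)
Step 4: A = -12

-12


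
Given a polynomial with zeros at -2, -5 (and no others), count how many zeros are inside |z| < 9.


Step 1: Check each root:
  z = -2: |-2| = 2 < 9
  z = -5: |-5| = 5 < 9
Step 2: Count = 2

2


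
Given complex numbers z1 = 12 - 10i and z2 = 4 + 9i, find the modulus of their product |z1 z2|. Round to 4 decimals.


Step 1: |z1| = sqrt(12^2 + (-10)^2) = sqrt(244)
Step 2: |z2| = sqrt(4^2 + 9^2) = sqrt(97)
Step 3: |z1*z2| = |z1|*|z2| = sqrt(244) * sqrt(97) = sqrt(244 * 97) = sqrt(23668)
Step 4: = 153.8441

153.8441


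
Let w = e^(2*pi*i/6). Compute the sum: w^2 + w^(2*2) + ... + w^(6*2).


Step 1: The sum sum_{j=1}^{n} w^(k*j) equals n if n | k, else 0.
Step 2: Here n = 6, k = 2
Step 3: Does n divide k? 6 | 2 -> False
Step 4: Sum = 0

0


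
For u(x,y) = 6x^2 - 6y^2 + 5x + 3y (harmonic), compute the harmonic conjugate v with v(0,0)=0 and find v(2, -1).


Step 1: v_x = -u_y = 12y - 3
Step 2: v_y = u_x = 12x + 5
Step 3: v = 12xy - 3x + 5y + C
Step 4: v(0,0) = 0 => C = 0
Step 5: v(2, -1) = -35

-35


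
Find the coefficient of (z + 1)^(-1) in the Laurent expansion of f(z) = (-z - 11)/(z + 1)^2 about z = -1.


Step 1: Write the numerator in powers of (z + 1): -z - 11 = -(z + 1) + (-1*(-1) - 11) = -(z + 1) - 10
Step 2: Divide by (z + 1)^2: f(z) = -10(z + 1)^(-2) - (z + 1)^(-1)
Step 3: This finite sum is the Laurent series of f about z = -1.
Step 4: Coefficient of (z + 1)^(-1) = coefficient of (z + 1) in the re-centred numerator = -1

-1


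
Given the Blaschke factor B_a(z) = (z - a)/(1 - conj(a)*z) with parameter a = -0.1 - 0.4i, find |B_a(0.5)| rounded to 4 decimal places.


Step 1: Numerator z0 - a = 0.5 - (-0.1 - 0.4i) = 0.6 + 0.4i
Step 2: Denominator 1 - conj(a)*z0 = 1 - (-0.1 + 0.4i)*0.5 = 1.05 - 0.2i
Step 3: |z0 - a|^2 = 0.6^2 + 0.4^2 = 0.52; |1 - conj(a)*z0|^2 = 1.05^2 + (-0.2)^2 = 1.1425
Step 4: |B_a(0.5)| = sqrt(0.52 / 1.1425) = sqrt(0.455142)
Step 5: = 0.6746

0.6746


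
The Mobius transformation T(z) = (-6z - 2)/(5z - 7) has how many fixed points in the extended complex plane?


Step 1: Fixed points satisfy T(z) = z
Step 2: 5z^2 - z + 2 = 0
Step 3: Discriminant = (-1)^2 - 4*5*2 = -39
Step 4: Number of fixed points = 2

2


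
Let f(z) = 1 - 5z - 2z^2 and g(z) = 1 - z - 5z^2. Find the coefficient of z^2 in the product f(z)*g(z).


Step 1: z^2 term in f*g comes from: (1)*(-5z^2) + (-5z)*(-z) + (-2z^2)*(1)
Step 2: = -5 + 5 - 2
Step 3: = -2

-2


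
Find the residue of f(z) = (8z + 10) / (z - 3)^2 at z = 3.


Step 1: Pole of order 2 at z = 3
Step 2: Res = lim d/dz [(z - 3)^2 * f(z)] as z -> 3
Step 3: (z - 3)^2 * f(z) = 8z + 10
Step 4: d/dz[8z + 10] = 8

8


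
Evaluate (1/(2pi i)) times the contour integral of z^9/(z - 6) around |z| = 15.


Step 1: f(z) = z^9, a = 6 is inside |z| = 15
Step 2: By Cauchy integral formula: (1/(2pi*i)) * integral = f(a)
Step 3: f(6) = 6^9 = 10077696

10077696


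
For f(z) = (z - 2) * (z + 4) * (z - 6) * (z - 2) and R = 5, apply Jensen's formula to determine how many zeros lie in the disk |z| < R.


Jensen's formula: (1/2pi)*integral log|f(Re^it)|dt = log|f(0)| + sum_{|a_k|<R} log(R/|a_k|)
Step 1: f(0) = (-2) * 4 * (-6) * (-2) = -96
Step 2: log|f(0)| = log|2| + log|-4| + log|6| + log|2| = 4.5643
Step 3: Zeros inside |z| < 5: 2, -4, 2
Step 4: Jensen sum = log(5/2) + log(5/4) + log(5/2) = 2.0557
Step 5: n(R) = number of terms in the Jensen sum = count of zeros inside |z| < 5 = 3

3


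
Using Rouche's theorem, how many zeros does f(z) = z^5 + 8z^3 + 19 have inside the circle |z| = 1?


Step 1: On |z| = 1 the three terms have sizes |z^5| = 1^5 = 1, |8z^3| = 8*1^3 = 8, |19| = 19
Step 2: The dominant term is g(z) = 19; let h(z) = z^5 + 8z^3 so f = g + h
Step 3: On |z| = 1: |g| = 19 and |h| <= 1 + 8 = 9
Step 4: Since 19 > 9, |h| < |g| on |z| = 1, so by Rouche f has the same number of zeros as g inside |z| < 1
Step 5: g(z) = 19 is a nonzero constant with no zeros inside |z| < 1. Answer = 0

0


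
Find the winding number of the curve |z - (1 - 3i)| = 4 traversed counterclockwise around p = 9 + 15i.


Step 1: Center c = (1, -3), radius = 4
Step 2: |p - c|^2 = 8^2 + 18^2 = 388
Step 3: r^2 = 16
Step 4: |p-c| > r so winding number = 0

0


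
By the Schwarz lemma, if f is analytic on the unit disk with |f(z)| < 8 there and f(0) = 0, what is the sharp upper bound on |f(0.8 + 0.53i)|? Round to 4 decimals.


Step 1: g = f/8 maps D -> D with g(0) = 0, so by the Schwarz lemma |g(z)| <= |z|, i.e. |f(z)| <= 8|z|; this is sharp (f(z) = 8z).
Step 2: |z0|^2 = 0.8^2 + 0.53^2 = 0.9209
Step 3: |z0| = sqrt(0.9209) = 0.959635
Step 4: Best bound = 8 * |z0| = 8 * 0.959635 = 7.6771

7.6771


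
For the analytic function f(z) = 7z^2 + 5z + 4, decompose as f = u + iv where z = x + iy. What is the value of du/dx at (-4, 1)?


Step 1: f(z) = 7(x+iy)^2 + 5(x+iy) + 4
Step 2: u = 7(x^2 - y^2) + 5x + 4
Step 3: u_x = 14x + 5
Step 4: At (-4, 1): u_x = -56 + 5 = -51

-51


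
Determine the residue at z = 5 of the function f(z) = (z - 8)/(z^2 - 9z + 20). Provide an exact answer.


Step 1: Q(z) = z^2 - 9z + 20 = (z - 5)(z - 4)
Step 2: Q'(z) = 2z - 9
Step 3: Q'(5) = 1, P(5) = -3
Step 4: Res = P(5)/Q'(5) = -3/1 = -3

-3


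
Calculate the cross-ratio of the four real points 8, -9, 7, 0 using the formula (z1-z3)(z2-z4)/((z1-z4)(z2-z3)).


Step 1: (z1-z3)(z2-z4) = 1 * (-9) = -9
Step 2: (z1-z4)(z2-z3) = 8 * (-16) = -128
Step 3: Cross-ratio = 9/128 = 9/128

9/128


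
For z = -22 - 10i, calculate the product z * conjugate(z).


Step 1: conj(z) = -22 + 10i
Step 2: z * conj(z) = (-22)^2 + (-10)^2
Step 3: = 484 + 100 = 584

584


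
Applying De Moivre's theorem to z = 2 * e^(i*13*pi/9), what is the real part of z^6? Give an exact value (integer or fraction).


Step 1: By De Moivre's theorem, z^6 = 2^6 * e^(i*6*13*pi/9) = 64 * (cos(26*pi/3) + i*sin(26*pi/3))
Step 2: |z|^6 = 2^6 = 64
Step 3: Reduce the angle mod 2*pi: 26*pi/3 - 8*pi = 2*pi/3
Step 4: cos(2*pi/3) = -1/2
Step 5: Re(z^6) = 64 * (-1/2) = -32

-32


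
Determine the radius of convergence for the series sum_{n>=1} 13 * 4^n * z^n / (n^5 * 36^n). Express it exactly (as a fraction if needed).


Step 1: General term a_n = 13 * 4^n / (n^5 * 36^n)
Step 2: By the root test, |a_n|^(1/n) = 13^(1/n) * 4 / (n^(5/n) * 36) -> 4/36 as n -> infinity (since 13^(1/n) -> 1 and n^(5/n) -> 1)
Step 3: R = 1/lim|a_n|^(1/n) = 36/4 = 9

9


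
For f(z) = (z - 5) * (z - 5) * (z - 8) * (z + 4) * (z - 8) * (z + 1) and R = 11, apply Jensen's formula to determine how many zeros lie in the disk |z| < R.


Jensen's formula: (1/2pi)*integral log|f(Re^it)|dt = log|f(0)| + sum_{|a_k|<R} log(R/|a_k|)
Step 1: f(0) = (-5) * (-5) * (-8) * 4 * (-8) * 1 = 6400
Step 2: log|f(0)| = log|5| + log|5| + log|8| + log|-4| + log|8| + log|-1| = 8.7641
Step 3: Zeros inside |z| < 11: 5, 5, 8, -4, 8, -1
Step 4: Jensen sum = log(11/5) + log(11/5) + log(11/8) + log(11/4) + log(11/8) + log(11/1) = 5.6233
Step 5: n(R) = number of terms in the Jensen sum = count of zeros inside |z| < 11 = 6

6


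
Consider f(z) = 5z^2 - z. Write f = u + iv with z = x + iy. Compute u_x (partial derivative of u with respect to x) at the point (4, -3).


Step 1: f(z) = 5(x+iy)^2 - (x+iy) + 0
Step 2: u = 5(x^2 - y^2) - x + 0
Step 3: u_x = 10x - 1
Step 4: At (4, -3): u_x = 40 - 1 = 39

39


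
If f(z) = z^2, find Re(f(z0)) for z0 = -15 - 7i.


Step 1: z0 = -15 - 7i
Step 2: z0^2 = (-15)^2 - (-7)^2 + 210i
Step 3: real part = 225 - 49 = 176

176


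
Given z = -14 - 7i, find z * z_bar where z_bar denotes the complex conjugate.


Step 1: conj(z) = -14 + 7i
Step 2: z * conj(z) = (-14)^2 + (-7)^2
Step 3: = 196 + 49 = 245

245


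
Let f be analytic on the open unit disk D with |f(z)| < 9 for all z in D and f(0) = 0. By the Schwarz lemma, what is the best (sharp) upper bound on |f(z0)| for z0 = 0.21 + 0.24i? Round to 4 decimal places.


Step 1: g = f/9 maps D -> D with g(0) = 0, so by the Schwarz lemma |g(z)| <= |z|, i.e. |f(z)| <= 9|z|; this is sharp (f(z) = 9z).
Step 2: |z0|^2 = 0.21^2 + 0.24^2 = 0.1017
Step 3: |z0| = sqrt(0.1017) = 0.318904
Step 4: Best bound = 9 * |z0| = 9 * 0.318904 = 2.8701

2.8701


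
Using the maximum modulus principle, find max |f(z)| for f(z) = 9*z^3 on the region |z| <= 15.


Step 1: On |z| = 15, |f(z)| = 9 * |z|^3 = 9 * 15^3
Step 2: By maximum modulus principle, maximum is on boundary.
Step 3: Maximum = 9 * 3375 = 30375

30375


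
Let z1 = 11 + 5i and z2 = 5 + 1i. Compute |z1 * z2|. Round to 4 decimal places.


Step 1: |z1| = sqrt(11^2 + 5^2) = sqrt(146)
Step 2: |z2| = sqrt(5^2 + 1^2) = sqrt(26)
Step 3: |z1*z2| = |z1|*|z2| = sqrt(146) * sqrt(26) = sqrt(146 * 26) = sqrt(3796)
Step 4: = 61.6117

61.6117


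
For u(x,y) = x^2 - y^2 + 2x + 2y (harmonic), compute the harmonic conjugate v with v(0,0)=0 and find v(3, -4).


Step 1: v_x = -u_y = 2y - 2
Step 2: v_y = u_x = 2x + 2
Step 3: v = 2xy - 2x + 2y + C
Step 4: v(0,0) = 0 => C = 0
Step 5: v(3, -4) = -38

-38


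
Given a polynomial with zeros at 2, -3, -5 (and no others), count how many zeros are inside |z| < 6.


Step 1: Check each root:
  z = 2: |2| = 2 < 6
  z = -3: |-3| = 3 < 6
  z = -5: |-5| = 5 < 6
Step 2: Count = 3

3


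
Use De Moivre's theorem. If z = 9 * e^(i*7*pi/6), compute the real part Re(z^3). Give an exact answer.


Step 1: By De Moivre's theorem, z^3 = 9^3 * e^(i*3*7*pi/6) = 729 * (cos(7*pi/2) + i*sin(7*pi/2))
Step 2: |z|^3 = 9^3 = 729
Step 3: Reduce the angle mod 2*pi: 7*pi/2 - 2*pi = 3*pi/2
Step 4: cos(3*pi/2) = 0
Step 5: Re(z^3) = 729 * 0 = 0

0


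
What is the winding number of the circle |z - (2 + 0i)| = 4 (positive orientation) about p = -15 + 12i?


Step 1: Center c = (2, 0), radius = 4
Step 2: |p - c|^2 = (-17)^2 + 12^2 = 433
Step 3: r^2 = 16
Step 4: |p-c| > r so winding number = 0

0


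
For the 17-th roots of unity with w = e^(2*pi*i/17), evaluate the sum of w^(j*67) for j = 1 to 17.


Step 1: The sum sum_{j=1}^{n} w^(k*j) equals n if n | k, else 0.
Step 2: Here n = 17, k = 67
Step 3: Does n divide k? 17 | 67 -> False
Step 4: Sum = 0

0


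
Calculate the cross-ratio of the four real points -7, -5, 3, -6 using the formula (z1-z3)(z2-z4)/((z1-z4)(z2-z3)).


Step 1: (z1-z3)(z2-z4) = (-10) * 1 = -10
Step 2: (z1-z4)(z2-z3) = (-1) * (-8) = 8
Step 3: Cross-ratio = -10/8 = -5/4

-5/4


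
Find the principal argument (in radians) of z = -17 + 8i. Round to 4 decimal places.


Step 1: z = -17 + 8i
Step 2: arg(z) = atan2(8, -17)
Step 3: arg(z) = 2.7018

2.7018


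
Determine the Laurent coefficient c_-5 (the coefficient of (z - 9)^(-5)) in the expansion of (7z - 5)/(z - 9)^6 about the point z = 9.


Step 1: Write the numerator in powers of (z - 9): 7z - 5 = 7(z - 9) + (7*9 - 5) = 7(z - 9) + 58
Step 2: Divide by (z - 9)^6: f(z) = 58(z - 9)^(-6) + 7(z - 9)^(-5)
Step 3: This finite sum is the Laurent series of f about z = 9.
Step 4: Coefficient of (z - 9)^(-5) = coefficient of (z - 9) in the re-centred numerator = 7

7


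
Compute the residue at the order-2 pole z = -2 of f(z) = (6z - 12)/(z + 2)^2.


Step 1: Pole of order 2 at z = -2
Step 2: Res = lim d/dz [(z + 2)^2 * f(z)] as z -> -2
Step 3: (z + 2)^2 * f(z) = 6z - 12
Step 4: d/dz[6z - 12] = 6

6


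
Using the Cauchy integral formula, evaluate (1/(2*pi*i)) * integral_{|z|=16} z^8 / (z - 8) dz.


Step 1: f(z) = z^8, a = 8 is inside |z| = 16
Step 2: By Cauchy integral formula: (1/(2pi*i)) * integral = f(a)
Step 3: f(8) = 8^8 = 16777216

16777216


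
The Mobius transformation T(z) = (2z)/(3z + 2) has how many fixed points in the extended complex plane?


Step 1: Fixed points satisfy T(z) = z
Step 2: 3z^2 = 0
Step 3: Discriminant = 0^2 - 4*3*0 = 0
Step 4: Number of fixed points = 1

1


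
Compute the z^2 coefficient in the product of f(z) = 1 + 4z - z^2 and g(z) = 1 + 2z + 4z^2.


Step 1: z^2 term in f*g comes from: (1)*(4z^2) + (4z)*(2z) + (-z^2)*(1)
Step 2: = 4 + 8 - 1
Step 3: = 11

11


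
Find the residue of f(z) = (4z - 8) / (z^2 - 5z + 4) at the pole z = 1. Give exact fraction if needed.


Step 1: Q(z) = z^2 - 5z + 4 = (z - 1)(z - 4)
Step 2: Q'(z) = 2z - 5
Step 3: Q'(1) = -3, P(1) = -4
Step 4: Res = P(1)/Q'(1) = -4/(-3) = 4/3

4/3


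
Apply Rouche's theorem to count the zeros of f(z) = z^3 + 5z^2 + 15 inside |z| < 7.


Step 1: On |z| = 7 the three terms have sizes |z^3| = 7^3 = 343, |5z^2| = 5*7^2 = 245, |15| = 15
Step 2: The dominant term is g(z) = z^3; let h(z) = 5z^2 + 15 so f = g + h
Step 3: On |z| = 7: |g| = 343 and |h| <= 245 + 15 = 260
Step 4: Since 343 > 260, |h| < |g| on |z| = 7, so by Rouche f has the same number of zeros as g inside |z| < 7
Step 5: g(z) = z^3 has 3 zeros (all at the origin) inside |z| < 7. Answer = 3

3


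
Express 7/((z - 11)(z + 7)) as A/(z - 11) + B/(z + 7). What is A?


Step 1: Multiply both sides by (z - 11) and set z = 11
Step 2: A = 7 / (11 + 7)
Step 3: A = 7 / 18
Step 4: A = 7/18

7/18


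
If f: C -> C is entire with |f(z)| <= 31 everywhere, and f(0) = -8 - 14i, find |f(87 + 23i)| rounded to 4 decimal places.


Step 1: By Liouville's theorem, a bounded entire function is constant.
Step 2: f(z) = f(0) = -8 - 14i for all z.
Step 3: |f(w)| = |-8 - 14i| = sqrt(64 + 196)
Step 4: = 16.1245

16.1245


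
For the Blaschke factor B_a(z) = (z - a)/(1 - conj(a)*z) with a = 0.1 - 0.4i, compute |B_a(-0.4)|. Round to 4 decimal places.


Step 1: Numerator z0 - a = -0.4 - (0.1 - 0.4i) = -0.5 + 0.4i
Step 2: Denominator 1 - conj(a)*z0 = 1 - (0.1 + 0.4i)*(-0.4) = 1.04 + 0.16i
Step 3: |z0 - a|^2 = (-0.5)^2 + 0.4^2 = 0.41; |1 - conj(a)*z0|^2 = 1.04^2 + 0.16^2 = 1.1072
Step 4: |B_a(-0.4)| = sqrt(0.41 / 1.1072) = sqrt(0.370303)
Step 5: = 0.6085

0.6085


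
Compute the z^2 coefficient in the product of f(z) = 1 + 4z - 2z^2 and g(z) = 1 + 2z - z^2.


Step 1: z^2 term in f*g comes from: (1)*(-z^2) + (4z)*(2z) + (-2z^2)*(1)
Step 2: = -1 + 8 - 2
Step 3: = 5

5


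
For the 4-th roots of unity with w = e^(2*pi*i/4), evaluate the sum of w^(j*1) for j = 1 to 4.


Step 1: The sum sum_{j=1}^{n} w^(k*j) equals n if n | k, else 0.
Step 2: Here n = 4, k = 1
Step 3: Does n divide k? 4 | 1 -> False
Step 4: Sum = 0

0


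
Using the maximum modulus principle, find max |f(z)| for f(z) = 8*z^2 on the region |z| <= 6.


Step 1: On |z| = 6, |f(z)| = 8 * |z|^2 = 8 * 6^2
Step 2: By maximum modulus principle, maximum is on boundary.
Step 3: Maximum = 8 * 36 = 288

288


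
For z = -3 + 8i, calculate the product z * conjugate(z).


Step 1: conj(z) = -3 - 8i
Step 2: z * conj(z) = (-3)^2 + 8^2
Step 3: = 9 + 64 = 73

73


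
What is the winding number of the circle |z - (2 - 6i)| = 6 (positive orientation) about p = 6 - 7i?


Step 1: Center c = (2, -6), radius = 6
Step 2: |p - c|^2 = 4^2 + (-1)^2 = 17
Step 3: r^2 = 36
Step 4: |p-c| < r so winding number = 1

1


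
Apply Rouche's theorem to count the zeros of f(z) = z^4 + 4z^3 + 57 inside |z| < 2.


Step 1: On |z| = 2 the three terms have sizes |z^4| = 2^4 = 16, |4z^3| = 4*2^3 = 32, |57| = 57
Step 2: The dominant term is g(z) = 57; let h(z) = z^4 + 4z^3 so f = g + h
Step 3: On |z| = 2: |g| = 57 and |h| <= 16 + 32 = 48
Step 4: Since 57 > 48, |h| < |g| on |z| = 2, so by Rouche f has the same number of zeros as g inside |z| < 2
Step 5: g(z) = 57 is a nonzero constant with no zeros inside |z| < 2. Answer = 0

0


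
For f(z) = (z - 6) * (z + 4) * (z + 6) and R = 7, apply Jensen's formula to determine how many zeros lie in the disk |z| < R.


Jensen's formula: (1/2pi)*integral log|f(Re^it)|dt = log|f(0)| + sum_{|a_k|<R} log(R/|a_k|)
Step 1: f(0) = (-6) * 4 * 6 = -144
Step 2: log|f(0)| = log|6| + log|-4| + log|-6| = 4.9698
Step 3: Zeros inside |z| < 7: 6, -4, -6
Step 4: Jensen sum = log(7/6) + log(7/4) + log(7/6) = 0.8679
Step 5: n(R) = number of terms in the Jensen sum = count of zeros inside |z| < 7 = 3

3


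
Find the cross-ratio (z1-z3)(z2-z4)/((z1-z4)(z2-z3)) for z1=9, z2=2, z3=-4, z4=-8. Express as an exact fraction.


Step 1: (z1-z3)(z2-z4) = 13 * 10 = 130
Step 2: (z1-z4)(z2-z3) = 17 * 6 = 102
Step 3: Cross-ratio = 130/102 = 65/51

65/51


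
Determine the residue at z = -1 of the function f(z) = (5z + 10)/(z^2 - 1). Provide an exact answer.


Step 1: Q(z) = z^2 - 1 = (z + 1)(z - 1)
Step 2: Q'(z) = 2z
Step 3: Q'(-1) = -2, P(-1) = 5
Step 4: Res = P(-1)/Q'(-1) = 5/(-2) = -5/2

-5/2


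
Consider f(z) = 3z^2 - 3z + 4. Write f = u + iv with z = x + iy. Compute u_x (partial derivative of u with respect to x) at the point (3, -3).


Step 1: f(z) = 3(x+iy)^2 - 3(x+iy) + 4
Step 2: u = 3(x^2 - y^2) - 3x + 4
Step 3: u_x = 6x - 3
Step 4: At (3, -3): u_x = 18 - 3 = 15

15


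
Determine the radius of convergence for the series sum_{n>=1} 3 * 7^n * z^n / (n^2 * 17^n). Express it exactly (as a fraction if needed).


Step 1: General term a_n = 3 * 7^n / (n^2 * 17^n)
Step 2: By the root test, |a_n|^(1/n) = 3^(1/n) * 7 / (n^(2/n) * 17) -> 7/17 as n -> infinity (since 3^(1/n) -> 1 and n^(2/n) -> 1)
Step 3: R = 1/lim|a_n|^(1/n) = 17/7

17/7


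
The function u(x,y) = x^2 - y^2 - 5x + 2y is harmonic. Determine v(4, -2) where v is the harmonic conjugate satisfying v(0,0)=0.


Step 1: v_x = -u_y = 2y - 2
Step 2: v_y = u_x = 2x - 5
Step 3: v = 2xy - 2x - 5y + C
Step 4: v(0,0) = 0 => C = 0
Step 5: v(4, -2) = -14

-14


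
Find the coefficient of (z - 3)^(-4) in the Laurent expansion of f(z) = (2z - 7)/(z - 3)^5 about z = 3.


Step 1: Write the numerator in powers of (z - 3): 2z - 7 = 2(z - 3) + (2*3 - 7) = 2(z - 3) - 1
Step 2: Divide by (z - 3)^5: f(z) = -(z - 3)^(-5) + 2(z - 3)^(-4)
Step 3: This finite sum is the Laurent series of f about z = 3.
Step 4: Coefficient of (z - 3)^(-4) = coefficient of (z - 3) in the re-centred numerator = 2

2


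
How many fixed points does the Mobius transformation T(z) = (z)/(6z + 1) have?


Step 1: Fixed points satisfy T(z) = z
Step 2: 6z^2 = 0
Step 3: Discriminant = 0^2 - 4*6*0 = 0
Step 4: Number of fixed points = 1

1


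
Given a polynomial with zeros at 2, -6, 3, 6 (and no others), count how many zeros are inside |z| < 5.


Step 1: Check each root:
  z = 2: |2| = 2 < 5
  z = -6: |-6| = 6 >= 5
  z = 3: |3| = 3 < 5
  z = 6: |6| = 6 >= 5
Step 2: Count = 2

2


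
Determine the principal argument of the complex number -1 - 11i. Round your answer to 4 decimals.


Step 1: z = -1 - 11i
Step 2: arg(z) = atan2(-11, -1)
Step 3: arg(z) = -1.6615

-1.6615


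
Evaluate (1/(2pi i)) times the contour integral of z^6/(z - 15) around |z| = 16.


Step 1: f(z) = z^6, a = 15 is inside |z| = 16
Step 2: By Cauchy integral formula: (1/(2pi*i)) * integral = f(a)
Step 3: f(15) = 15^6 = 11390625

11390625


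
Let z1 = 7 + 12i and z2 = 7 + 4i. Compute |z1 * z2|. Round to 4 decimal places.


Step 1: |z1| = sqrt(7^2 + 12^2) = sqrt(193)
Step 2: |z2| = sqrt(7^2 + 4^2) = sqrt(65)
Step 3: |z1*z2| = |z1|*|z2| = sqrt(193) * sqrt(65) = sqrt(193 * 65) = sqrt(12545)
Step 4: = 112.0045

112.0045


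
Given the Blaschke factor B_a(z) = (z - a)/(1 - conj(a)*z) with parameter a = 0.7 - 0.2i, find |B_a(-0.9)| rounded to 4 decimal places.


Step 1: Numerator z0 - a = -0.9 - (0.7 - 0.2i) = -1.6 + 0.2i
Step 2: Denominator 1 - conj(a)*z0 = 1 - (0.7 + 0.2i)*(-0.9) = 1.63 + 0.18i
Step 3: |z0 - a|^2 = (-1.6)^2 + 0.2^2 = 2.6; |1 - conj(a)*z0|^2 = 1.63^2 + 0.18^2 = 2.6893
Step 4: |B_a(-0.9)| = sqrt(2.6 / 2.6893) = sqrt(0.966794)
Step 5: = 0.9833

0.9833


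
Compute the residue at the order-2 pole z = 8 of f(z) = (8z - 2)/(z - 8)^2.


Step 1: Pole of order 2 at z = 8
Step 2: Res = lim d/dz [(z - 8)^2 * f(z)] as z -> 8
Step 3: (z - 8)^2 * f(z) = 8z - 2
Step 4: d/dz[8z - 2] = 8

8


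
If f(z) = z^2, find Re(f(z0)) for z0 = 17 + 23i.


Step 1: z0 = 17 + 23i
Step 2: z0^2 = 17^2 - 23^2 + 782i
Step 3: real part = 289 - 529 = -240

-240


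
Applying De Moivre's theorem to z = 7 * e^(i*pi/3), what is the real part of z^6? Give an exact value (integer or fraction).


Step 1: By De Moivre's theorem, z^6 = 7^6 * e^(i*6*pi/3) = 117649 * (cos(2*pi) + i*sin(2*pi))
Step 2: |z|^6 = 7^6 = 117649
Step 3: Reduce the angle mod 2*pi: 2*pi - 2*pi = 0
Step 4: cos(0) = 1
Step 5: Re(z^6) = 117649 * 1 = 117649

117649


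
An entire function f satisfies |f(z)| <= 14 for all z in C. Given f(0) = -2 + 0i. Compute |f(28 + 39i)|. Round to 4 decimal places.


Step 1: By Liouville's theorem, a bounded entire function is constant.
Step 2: f(z) = f(0) = -2 + 0i for all z.
Step 3: |f(w)| = |-2 + 0i| = sqrt(4 + 0)
Step 4: = 2.0

2.0


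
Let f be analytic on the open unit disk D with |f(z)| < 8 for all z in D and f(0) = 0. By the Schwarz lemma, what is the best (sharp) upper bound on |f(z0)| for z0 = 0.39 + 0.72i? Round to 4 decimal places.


Step 1: g = f/8 maps D -> D with g(0) = 0, so by the Schwarz lemma |g(z)| <= |z|, i.e. |f(z)| <= 8|z|; this is sharp (f(z) = 8z).
Step 2: |z0|^2 = 0.39^2 + 0.72^2 = 0.6705
Step 3: |z0| = sqrt(0.6705) = 0.818841
Step 4: Best bound = 8 * |z0| = 8 * 0.818841 = 6.5507

6.5507


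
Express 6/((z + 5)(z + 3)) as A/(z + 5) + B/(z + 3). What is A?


Step 1: Multiply both sides by (z + 5) and set z = -5
Step 2: A = 6 / (-5 + 3)
Step 3: A = 6 / (-2)
Step 4: A = -3

-3


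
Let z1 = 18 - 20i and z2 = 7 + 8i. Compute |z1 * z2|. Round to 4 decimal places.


Step 1: |z1| = sqrt(18^2 + (-20)^2) = sqrt(724)
Step 2: |z2| = sqrt(7^2 + 8^2) = sqrt(113)
Step 3: |z1*z2| = |z1|*|z2| = sqrt(724) * sqrt(113) = sqrt(724 * 113) = sqrt(81812)
Step 4: = 286.028

286.028


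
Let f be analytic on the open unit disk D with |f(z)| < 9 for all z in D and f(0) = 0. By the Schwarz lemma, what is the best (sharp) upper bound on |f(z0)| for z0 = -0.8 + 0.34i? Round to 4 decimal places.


Step 1: g = f/9 maps D -> D with g(0) = 0, so by the Schwarz lemma |g(z)| <= |z|, i.e. |f(z)| <= 9|z|; this is sharp (f(z) = 9z).
Step 2: |z0|^2 = (-0.8)^2 + 0.34^2 = 0.7556
Step 3: |z0| = sqrt(0.7556) = 0.869253
Step 4: Best bound = 9 * |z0| = 9 * 0.869253 = 7.8233

7.8233


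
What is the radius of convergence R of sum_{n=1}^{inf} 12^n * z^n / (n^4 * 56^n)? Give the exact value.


Step 1: General term a_n = 12^n / (n^4 * 56^n)
Step 2: By the root test, |a_n|^(1/n) = 12 / (n^(4/n) * 56) -> 12/56 as n -> infinity (since n^(4/n) -> 1)
Step 3: R = 1/lim|a_n|^(1/n) = 56/12 = 14/3

14/3


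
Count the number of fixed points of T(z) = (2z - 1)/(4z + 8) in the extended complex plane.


Step 1: Fixed points satisfy T(z) = z
Step 2: 4z^2 + 6z + 1 = 0
Step 3: Discriminant = 6^2 - 4*4*1 = 20
Step 4: Number of fixed points = 2

2


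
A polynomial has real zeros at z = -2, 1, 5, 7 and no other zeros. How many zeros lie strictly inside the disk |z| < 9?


Step 1: Check each root:
  z = -2: |-2| = 2 < 9
  z = 1: |1| = 1 < 9
  z = 5: |5| = 5 < 9
  z = 7: |7| = 7 < 9
Step 2: Count = 4

4


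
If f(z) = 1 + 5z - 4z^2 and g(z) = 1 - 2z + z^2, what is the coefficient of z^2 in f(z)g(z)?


Step 1: z^2 term in f*g comes from: (1)*(z^2) + (5z)*(-2z) + (-4z^2)*(1)
Step 2: = 1 - 10 - 4
Step 3: = -13

-13


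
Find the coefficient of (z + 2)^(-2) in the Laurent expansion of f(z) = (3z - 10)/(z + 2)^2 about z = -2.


Step 1: Write the numerator in powers of (z + 2): 3z - 10 = 3(z + 2) + (3*(-2) - 10) = 3(z + 2) - 16
Step 2: Divide by (z + 2)^2: f(z) = -16(z + 2)^(-2) + 3(z + 2)^(-1)
Step 3: This finite sum is the Laurent series of f about z = -2.
Step 4: Coefficient of (z + 2)^(-2) = 3*(-2) - 10 = -16

-16


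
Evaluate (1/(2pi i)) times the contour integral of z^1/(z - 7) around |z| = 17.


Step 1: f(z) = z^1, a = 7 is inside |z| = 17
Step 2: By Cauchy integral formula: (1/(2pi*i)) * integral = f(a)
Step 3: f(7) = 7^1 = 7

7


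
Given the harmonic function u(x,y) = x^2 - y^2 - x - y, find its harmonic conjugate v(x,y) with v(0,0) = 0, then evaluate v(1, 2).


Step 1: v_x = -u_y = 2y + 1
Step 2: v_y = u_x = 2x - 1
Step 3: v = 2xy + x - y + C
Step 4: v(0,0) = 0 => C = 0
Step 5: v(1, 2) = 3

3


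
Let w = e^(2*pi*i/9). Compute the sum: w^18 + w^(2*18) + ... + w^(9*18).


Step 1: The sum sum_{j=1}^{n} w^(k*j) equals n if n | k, else 0.
Step 2: Here n = 9, k = 18
Step 3: Does n divide k? 9 | 18 -> True
Step 4: Sum = 9

9


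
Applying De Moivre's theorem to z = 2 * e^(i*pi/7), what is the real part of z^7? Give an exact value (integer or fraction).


Step 1: By De Moivre's theorem, z^7 = 2^7 * e^(i*7*pi/7) = 128 * (cos(pi) + i*sin(pi))
Step 2: |z|^7 = 2^7 = 128
Step 3: The angle pi already lies in [0, 2*pi)
Step 4: cos(pi) = -1
Step 5: Re(z^7) = 128 * (-1) = -128

-128


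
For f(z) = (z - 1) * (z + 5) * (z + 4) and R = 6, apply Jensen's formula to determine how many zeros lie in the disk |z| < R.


Jensen's formula: (1/2pi)*integral log|f(Re^it)|dt = log|f(0)| + sum_{|a_k|<R} log(R/|a_k|)
Step 1: f(0) = (-1) * 5 * 4 = -20
Step 2: log|f(0)| = log|1| + log|-5| + log|-4| = 2.9957
Step 3: Zeros inside |z| < 6: 1, -5, -4
Step 4: Jensen sum = log(6/1) + log(6/5) + log(6/4) = 2.3795
Step 5: n(R) = number of terms in the Jensen sum = count of zeros inside |z| < 6 = 3

3


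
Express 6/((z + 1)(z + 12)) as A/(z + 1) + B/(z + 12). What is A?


Step 1: Multiply both sides by (z + 1) and set z = -1
Step 2: A = 6 / (-1 + 12)
Step 3: A = 6 / 11
Step 4: A = 6/11

6/11


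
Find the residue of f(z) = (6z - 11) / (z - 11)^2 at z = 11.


Step 1: Pole of order 2 at z = 11
Step 2: Res = lim d/dz [(z - 11)^2 * f(z)] as z -> 11
Step 3: (z - 11)^2 * f(z) = 6z - 11
Step 4: d/dz[6z - 11] = 6

6


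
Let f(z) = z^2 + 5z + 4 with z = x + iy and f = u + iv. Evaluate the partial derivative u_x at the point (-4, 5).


Step 1: f(z) = (x+iy)^2 + 5(x+iy) + 4
Step 2: u = (x^2 - y^2) + 5x + 4
Step 3: u_x = 2x + 5
Step 4: At (-4, 5): u_x = -8 + 5 = -3

-3


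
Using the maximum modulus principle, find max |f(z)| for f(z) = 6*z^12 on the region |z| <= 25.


Step 1: On |z| = 25, |f(z)| = 6 * |z|^12 = 6 * 25^12
Step 2: By maximum modulus principle, maximum is on boundary.
Step 3: Maximum = 6 * 59604644775390625 = 357627868652343750

357627868652343750


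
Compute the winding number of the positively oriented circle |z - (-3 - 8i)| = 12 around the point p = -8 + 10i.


Step 1: Center c = (-3, -8), radius = 12
Step 2: |p - c|^2 = (-5)^2 + 18^2 = 349
Step 3: r^2 = 144
Step 4: |p-c| > r so winding number = 0

0


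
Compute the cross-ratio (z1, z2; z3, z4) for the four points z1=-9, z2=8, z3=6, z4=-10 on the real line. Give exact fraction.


Step 1: (z1-z3)(z2-z4) = (-15) * 18 = -270
Step 2: (z1-z4)(z2-z3) = 1 * 2 = 2
Step 3: Cross-ratio = -270/2 = -135

-135


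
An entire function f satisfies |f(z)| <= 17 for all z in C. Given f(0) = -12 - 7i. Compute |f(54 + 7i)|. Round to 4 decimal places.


Step 1: By Liouville's theorem, a bounded entire function is constant.
Step 2: f(z) = f(0) = -12 - 7i for all z.
Step 3: |f(w)| = |-12 - 7i| = sqrt(144 + 49)
Step 4: = 13.8924

13.8924


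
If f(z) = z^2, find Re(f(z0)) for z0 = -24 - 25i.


Step 1: z0 = -24 - 25i
Step 2: z0^2 = (-24)^2 - (-25)^2 + 1200i
Step 3: real part = 576 - 625 = -49

-49


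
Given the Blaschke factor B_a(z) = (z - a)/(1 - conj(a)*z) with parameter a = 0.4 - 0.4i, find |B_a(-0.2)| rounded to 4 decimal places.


Step 1: Numerator z0 - a = -0.2 - (0.4 - 0.4i) = -0.6 + 0.4i
Step 2: Denominator 1 - conj(a)*z0 = 1 - (0.4 + 0.4i)*(-0.2) = 1.08 + 0.08i
Step 3: |z0 - a|^2 = (-0.6)^2 + 0.4^2 = 0.52; |1 - conj(a)*z0|^2 = 1.08^2 + 0.08^2 = 1.1728
Step 4: |B_a(-0.2)| = sqrt(0.52 / 1.1728) = sqrt(0.443383)
Step 5: = 0.6659

0.6659


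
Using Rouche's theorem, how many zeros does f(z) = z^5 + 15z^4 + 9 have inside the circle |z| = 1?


Step 1: On |z| = 1 the three terms have sizes |z^5| = 1^5 = 1, |15z^4| = 15*1^4 = 15, |9| = 9
Step 2: The dominant term is g(z) = 15z^4; let h(z) = z^5 + 9 so f = g + h
Step 3: On |z| = 1: |g| = 15 and |h| <= 1 + 9 = 10
Step 4: Since 15 > 10, |h| < |g| on |z| = 1, so by Rouche f has the same number of zeros as g inside |z| < 1
Step 5: g(z) = 15z^4 has 4 zeros (at the origin, multiplicity 4) inside |z| < 1. Answer = 4

4


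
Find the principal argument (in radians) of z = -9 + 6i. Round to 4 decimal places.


Step 1: z = -9 + 6i
Step 2: arg(z) = atan2(6, -9)
Step 3: arg(z) = 2.5536

2.5536


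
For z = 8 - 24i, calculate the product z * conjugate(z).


Step 1: conj(z) = 8 + 24i
Step 2: z * conj(z) = 8^2 + (-24)^2
Step 3: = 64 + 576 = 640

640


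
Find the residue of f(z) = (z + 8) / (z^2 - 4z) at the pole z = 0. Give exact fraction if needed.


Step 1: Q(z) = z^2 - 4z = (z)(z - 4)
Step 2: Q'(z) = 2z - 4
Step 3: Q'(0) = -4, P(0) = 8
Step 4: Res = P(0)/Q'(0) = 8/(-4) = -2

-2


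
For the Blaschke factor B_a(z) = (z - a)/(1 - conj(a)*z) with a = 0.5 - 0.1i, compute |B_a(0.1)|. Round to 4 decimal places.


Step 1: Numerator z0 - a = 0.1 - (0.5 - 0.1i) = -0.4 + 0.1i
Step 2: Denominator 1 - conj(a)*z0 = 1 - (0.5 + 0.1i)*0.1 = 0.95 - 0.01i
Step 3: |z0 - a|^2 = (-0.4)^2 + 0.1^2 = 0.17; |1 - conj(a)*z0|^2 = 0.95^2 + (-0.01)^2 = 0.9026
Step 4: |B_a(0.1)| = sqrt(0.17 / 0.9026) = sqrt(0.188345)
Step 5: = 0.434

0.434


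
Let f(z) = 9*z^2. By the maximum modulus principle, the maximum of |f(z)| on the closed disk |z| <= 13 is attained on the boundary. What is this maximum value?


Step 1: On |z| = 13, |f(z)| = 9 * |z|^2 = 9 * 13^2
Step 2: By maximum modulus principle, maximum is on boundary.
Step 3: Maximum = 9 * 169 = 1521

1521


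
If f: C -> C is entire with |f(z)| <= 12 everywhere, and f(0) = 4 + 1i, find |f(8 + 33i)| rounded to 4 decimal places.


Step 1: By Liouville's theorem, a bounded entire function is constant.
Step 2: f(z) = f(0) = 4 + 1i for all z.
Step 3: |f(w)| = |4 + 1i| = sqrt(16 + 1)
Step 4: = 4.1231

4.1231


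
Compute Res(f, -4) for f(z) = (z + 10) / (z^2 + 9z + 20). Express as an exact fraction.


Step 1: Q(z) = z^2 + 9z + 20 = (z + 4)(z + 5)
Step 2: Q'(z) = 2z + 9
Step 3: Q'(-4) = 1, P(-4) = 6
Step 4: Res = P(-4)/Q'(-4) = 6/1 = 6

6


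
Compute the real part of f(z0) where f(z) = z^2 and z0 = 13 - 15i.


Step 1: z0 = 13 - 15i
Step 2: z0^2 = 13^2 - (-15)^2 - 390i
Step 3: real part = 169 - 225 = -56

-56


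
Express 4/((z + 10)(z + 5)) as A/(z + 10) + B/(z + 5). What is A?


Step 1: Multiply both sides by (z + 10) and set z = -10
Step 2: A = 4 / (-10 + 5)
Step 3: A = 4 / (-5)
Step 4: A = -4/5

-4/5


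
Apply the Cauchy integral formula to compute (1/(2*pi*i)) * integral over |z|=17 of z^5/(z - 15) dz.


Step 1: f(z) = z^5, a = 15 is inside |z| = 17
Step 2: By Cauchy integral formula: (1/(2pi*i)) * integral = f(a)
Step 3: f(15) = 15^5 = 759375

759375


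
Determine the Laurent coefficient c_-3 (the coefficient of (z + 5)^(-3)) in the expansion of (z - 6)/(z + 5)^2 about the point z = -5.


Step 1: Write the numerator in powers of (z + 5): z - 6 = (z + 5) + (1*(-5) - 6) = (z + 5) - 11
Step 2: Divide by (z + 5)^2: f(z) = -11(z + 5)^(-2) + (z + 5)^(-1)
Step 3: This finite sum is the Laurent series of f about z = -5.
Step 4: Only the powers -2 and -1 appear, so the coefficient of (z + 5)^(-3) = 0

0


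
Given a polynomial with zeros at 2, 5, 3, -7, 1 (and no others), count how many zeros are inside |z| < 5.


Step 1: Check each root:
  z = 2: |2| = 2 < 5
  z = 5: |5| = 5 >= 5
  z = 3: |3| = 3 < 5
  z = -7: |-7| = 7 >= 5
  z = 1: |1| = 1 < 5
Step 2: Count = 3

3


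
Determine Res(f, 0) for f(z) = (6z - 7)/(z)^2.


Step 1: Pole of order 2 at z = 0
Step 2: Res = lim d/dz [(z)^2 * f(z)] as z -> 0
Step 3: (z)^2 * f(z) = 6z - 7
Step 4: d/dz[6z - 7] = 6

6


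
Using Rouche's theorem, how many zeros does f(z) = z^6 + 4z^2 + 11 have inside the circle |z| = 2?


Step 1: On |z| = 2 the three terms have sizes |z^6| = 2^6 = 64, |4z^2| = 4*2^2 = 16, |11| = 11
Step 2: The dominant term is g(z) = z^6; let h(z) = 4z^2 + 11 so f = g + h
Step 3: On |z| = 2: |g| = 64 and |h| <= 16 + 11 = 27
Step 4: Since 64 > 27, |h| < |g| on |z| = 2, so by Rouche f has the same number of zeros as g inside |z| < 2
Step 5: g(z) = z^6 has 6 zeros (all at the origin) inside |z| < 2. Answer = 6

6


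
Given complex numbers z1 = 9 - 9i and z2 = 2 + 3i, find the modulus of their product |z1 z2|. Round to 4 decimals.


Step 1: |z1| = sqrt(9^2 + (-9)^2) = sqrt(162)
Step 2: |z2| = sqrt(2^2 + 3^2) = sqrt(13)
Step 3: |z1*z2| = |z1|*|z2| = sqrt(162) * sqrt(13) = sqrt(162 * 13) = sqrt(2106)
Step 4: = 45.8912

45.8912


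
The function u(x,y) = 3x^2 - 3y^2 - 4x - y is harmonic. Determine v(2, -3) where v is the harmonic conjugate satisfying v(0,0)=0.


Step 1: v_x = -u_y = 6y + 1
Step 2: v_y = u_x = 6x - 4
Step 3: v = 6xy + x - 4y + C
Step 4: v(0,0) = 0 => C = 0
Step 5: v(2, -3) = -22

-22


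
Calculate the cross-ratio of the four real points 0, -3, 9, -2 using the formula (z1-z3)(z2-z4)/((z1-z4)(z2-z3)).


Step 1: (z1-z3)(z2-z4) = (-9) * (-1) = 9
Step 2: (z1-z4)(z2-z3) = 2 * (-12) = -24
Step 3: Cross-ratio = -9/24 = -3/8

-3/8
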